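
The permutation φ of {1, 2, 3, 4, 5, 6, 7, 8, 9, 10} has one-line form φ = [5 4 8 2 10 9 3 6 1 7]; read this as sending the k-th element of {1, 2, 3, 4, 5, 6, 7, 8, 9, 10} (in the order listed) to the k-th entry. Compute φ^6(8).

Tracing 8 → 6 → … returns to 8 after 8 steps, so 8 lies in an 8-cycle (1 5 10 7 3 8 6 9).
Advancing 6 steps from 8: 8 → 6 → 9 → 1 → 5 → 10 → 7.

7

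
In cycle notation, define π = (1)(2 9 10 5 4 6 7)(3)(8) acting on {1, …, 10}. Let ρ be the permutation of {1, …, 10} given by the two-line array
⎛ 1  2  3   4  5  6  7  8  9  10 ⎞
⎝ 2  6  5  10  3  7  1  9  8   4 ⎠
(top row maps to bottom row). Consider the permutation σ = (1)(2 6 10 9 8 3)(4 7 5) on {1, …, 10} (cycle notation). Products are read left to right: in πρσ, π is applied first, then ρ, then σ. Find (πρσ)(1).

Chase 1: π(1) = 1; ρ(1) = 2; σ(2) = 6. Hence (πρσ)(1) = 6.

6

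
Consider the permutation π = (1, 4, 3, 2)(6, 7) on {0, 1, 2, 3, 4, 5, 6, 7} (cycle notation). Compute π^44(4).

4 lies in the 4-cycle (1, 4, 3, 2).
Powers repeat with period 4 on this cycle, and 44 mod 4 = 0, so π^44(4) = π^0(4).
So π^44(4) = 4.

4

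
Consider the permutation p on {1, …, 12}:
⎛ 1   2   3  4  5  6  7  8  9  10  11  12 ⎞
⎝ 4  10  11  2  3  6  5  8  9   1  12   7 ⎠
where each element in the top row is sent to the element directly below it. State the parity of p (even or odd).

In disjoint-cycle form the cycle lengths are 5, 4, 1, 1, 1.
A cycle of length ℓ contributes ℓ−1 transpositions, so p is a product of 4 + 3 = 7 transpositions — odd.

odd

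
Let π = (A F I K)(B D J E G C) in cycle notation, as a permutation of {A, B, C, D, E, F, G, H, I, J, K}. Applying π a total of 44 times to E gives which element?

C

E lies in the 6-cycle (B D J E G C).
Since the cycle has length 6, π^44 acts on it the same as π^2 (44 mod 6 = 2).
Advancing 2 steps from E: E → G → C.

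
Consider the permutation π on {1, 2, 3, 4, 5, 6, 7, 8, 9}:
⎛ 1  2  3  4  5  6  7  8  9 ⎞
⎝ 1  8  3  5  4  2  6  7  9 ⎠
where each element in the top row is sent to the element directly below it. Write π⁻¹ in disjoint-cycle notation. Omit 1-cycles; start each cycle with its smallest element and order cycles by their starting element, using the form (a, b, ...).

(2, 6, 7, 8)(4, 5)

The cycle decomposition of π is (2, 8, 7, 6)(4, 5).
Reversing each cycle (and rotating so the smallest element leads) gives π⁻¹ = (2, 6, 7, 8)(4, 5).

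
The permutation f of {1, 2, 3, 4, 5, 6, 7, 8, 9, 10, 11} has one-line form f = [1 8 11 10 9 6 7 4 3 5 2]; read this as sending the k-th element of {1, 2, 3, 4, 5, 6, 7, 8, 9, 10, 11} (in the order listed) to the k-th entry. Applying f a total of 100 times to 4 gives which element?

3

Tracing 4 → 10 → … returns to 4 after 8 steps, so 4 lies in an 8-cycle (2, 8, 4, 10, 5, 9, 3, 11).
Since the cycle has length 8, f^100 acts on it the same as f^4 (100 mod 8 = 4).
Advancing 4 steps from 4: 4 → 10 → 5 → 9 → 3.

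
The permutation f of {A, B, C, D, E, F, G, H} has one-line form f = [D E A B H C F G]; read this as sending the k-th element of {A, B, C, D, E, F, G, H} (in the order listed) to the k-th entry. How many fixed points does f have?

0

No element satisfies f(x) = x, so there are 0 fixed points.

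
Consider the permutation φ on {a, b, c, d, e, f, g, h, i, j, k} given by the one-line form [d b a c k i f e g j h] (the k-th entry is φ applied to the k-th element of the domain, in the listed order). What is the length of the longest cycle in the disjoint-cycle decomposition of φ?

3

Decomposing into disjoint cycles gives (a, d, c)(e, k, h)(f, i, g); the longest has length 3.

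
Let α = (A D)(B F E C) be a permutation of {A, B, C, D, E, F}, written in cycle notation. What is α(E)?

Within (B F E C), E ↦ C.

C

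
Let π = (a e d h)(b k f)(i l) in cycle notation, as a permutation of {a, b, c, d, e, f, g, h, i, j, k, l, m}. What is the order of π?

The disjoint cycles have lengths 4, 3, 2, 1, 1, 1, 1.
Since disjoint cycles commute, ord(π) = lcm(4, 3, 2) = 12.

12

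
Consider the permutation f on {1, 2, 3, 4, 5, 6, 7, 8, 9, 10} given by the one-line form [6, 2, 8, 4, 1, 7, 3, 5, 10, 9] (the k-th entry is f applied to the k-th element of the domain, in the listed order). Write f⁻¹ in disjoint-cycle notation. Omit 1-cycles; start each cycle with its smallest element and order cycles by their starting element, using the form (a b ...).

(1 5 8 3 7 6)(9 10)

The cycle decomposition of f is (1 6 7 3 8 5)(9 10).
Reversing each cycle (and rotating so the smallest element leads) gives f⁻¹ = (1 5 8 3 7 6)(9 10).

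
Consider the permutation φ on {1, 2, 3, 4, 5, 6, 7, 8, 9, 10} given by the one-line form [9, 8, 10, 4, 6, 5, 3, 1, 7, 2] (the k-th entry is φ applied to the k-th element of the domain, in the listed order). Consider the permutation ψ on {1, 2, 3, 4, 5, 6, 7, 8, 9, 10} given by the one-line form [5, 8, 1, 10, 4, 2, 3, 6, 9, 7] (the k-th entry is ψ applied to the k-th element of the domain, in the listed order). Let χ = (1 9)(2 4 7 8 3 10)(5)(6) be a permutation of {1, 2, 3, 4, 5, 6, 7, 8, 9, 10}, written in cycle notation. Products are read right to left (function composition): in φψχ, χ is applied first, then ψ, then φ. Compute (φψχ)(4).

10

Chase 4: χ(4) = 7; ψ(7) = 3; φ(3) = 10. Hence (φψχ)(4) = 10.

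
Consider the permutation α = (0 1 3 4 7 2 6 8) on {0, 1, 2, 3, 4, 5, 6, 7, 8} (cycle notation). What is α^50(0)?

0 lies in the 8-cycle (0 1 3 4 7 2 6 8).
Since the cycle has length 8, α^50 acts on it the same as α^2 (50 mod 8 = 2).
Advancing 2 steps from 0: 0 → 1 → 3.

3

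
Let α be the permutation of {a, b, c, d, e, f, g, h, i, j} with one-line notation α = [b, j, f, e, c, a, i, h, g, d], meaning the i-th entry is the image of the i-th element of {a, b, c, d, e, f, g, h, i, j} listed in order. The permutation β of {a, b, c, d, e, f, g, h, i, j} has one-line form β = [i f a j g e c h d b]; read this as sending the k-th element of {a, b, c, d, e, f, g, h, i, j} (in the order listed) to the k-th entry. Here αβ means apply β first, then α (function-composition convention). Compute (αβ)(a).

First apply β: β(a) = i, then α(i) = g. Thus (αβ)(a) = g.

g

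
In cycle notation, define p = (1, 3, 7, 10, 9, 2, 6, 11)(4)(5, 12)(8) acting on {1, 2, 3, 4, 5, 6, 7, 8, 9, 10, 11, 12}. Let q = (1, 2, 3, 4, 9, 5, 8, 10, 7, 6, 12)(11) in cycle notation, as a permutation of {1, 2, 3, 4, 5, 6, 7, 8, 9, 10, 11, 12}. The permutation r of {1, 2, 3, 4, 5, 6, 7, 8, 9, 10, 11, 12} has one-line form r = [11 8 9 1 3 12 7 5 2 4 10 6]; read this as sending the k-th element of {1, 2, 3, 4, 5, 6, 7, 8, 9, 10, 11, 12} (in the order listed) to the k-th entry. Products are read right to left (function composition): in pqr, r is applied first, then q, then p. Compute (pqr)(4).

6

(pqr)(4) = p(q(r(4))). r(4) = 1, then q(1) = 2, then p(2) = 6, so the result is 6.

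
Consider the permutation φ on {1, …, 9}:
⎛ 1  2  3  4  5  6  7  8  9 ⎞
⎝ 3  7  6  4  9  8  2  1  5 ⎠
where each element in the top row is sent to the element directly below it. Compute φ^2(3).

8

Tracing 3 → 6 → … returns to 3 after 4 steps, so 3 lies in a 4-cycle (1 3 6 8).
Advancing 2 steps from 3: 3 → 6 → 8.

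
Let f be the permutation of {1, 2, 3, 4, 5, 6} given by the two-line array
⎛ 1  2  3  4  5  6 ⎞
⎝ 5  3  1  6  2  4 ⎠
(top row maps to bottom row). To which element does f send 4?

6

The entry below 4 in the array is 6, so f(4) = 6.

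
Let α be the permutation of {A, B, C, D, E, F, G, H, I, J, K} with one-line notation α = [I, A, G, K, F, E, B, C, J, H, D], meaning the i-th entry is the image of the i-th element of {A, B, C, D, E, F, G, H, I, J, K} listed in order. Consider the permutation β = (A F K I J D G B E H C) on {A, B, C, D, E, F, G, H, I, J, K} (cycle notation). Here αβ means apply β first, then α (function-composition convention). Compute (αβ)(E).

First apply β: β(E) = H, then α(H) = C. Thus (αβ)(E) = C.

C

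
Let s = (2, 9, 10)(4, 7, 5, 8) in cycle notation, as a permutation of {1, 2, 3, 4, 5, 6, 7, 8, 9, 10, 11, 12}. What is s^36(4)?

4

4 lies in the 4-cycle (4, 7, 5, 8).
On a 4-cycle, s^4 is the identity, so s^36 = s^0 there (36 ≡ 0 mod 4).
So s^36(4) = 4.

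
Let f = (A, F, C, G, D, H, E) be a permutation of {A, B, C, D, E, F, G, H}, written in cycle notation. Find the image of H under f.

In the cycle (A, F, C, G, D, H, E), H is followed by E, so f(H) = E.

E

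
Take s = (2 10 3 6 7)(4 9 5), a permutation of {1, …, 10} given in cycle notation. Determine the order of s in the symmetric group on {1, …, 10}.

15

The cycle type of s is (5, 3, 1, 1).
The order is lcm(5, 3) = 15.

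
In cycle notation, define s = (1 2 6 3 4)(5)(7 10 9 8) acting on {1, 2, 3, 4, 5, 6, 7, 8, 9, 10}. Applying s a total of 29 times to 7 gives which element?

10

7 lies in the 4-cycle (7 10 9 8).
Powers repeat with period 4 on this cycle, and 29 mod 4 = 1, so s^29(7) = s^1(7).
Stepping 1 place around the cycle: 7 → 10.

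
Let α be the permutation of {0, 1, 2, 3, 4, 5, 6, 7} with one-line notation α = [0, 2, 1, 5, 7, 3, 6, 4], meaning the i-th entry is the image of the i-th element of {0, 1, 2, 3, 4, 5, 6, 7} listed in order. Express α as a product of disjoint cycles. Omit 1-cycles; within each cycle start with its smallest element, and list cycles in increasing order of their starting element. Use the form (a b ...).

Start at 1 and follow images: 1 → 2 → 1, giving the cycle (1 2).
Continuing from each remaining unvisited element yields (1 2)(3 5)(4 7).

(1 2)(3 5)(4 7)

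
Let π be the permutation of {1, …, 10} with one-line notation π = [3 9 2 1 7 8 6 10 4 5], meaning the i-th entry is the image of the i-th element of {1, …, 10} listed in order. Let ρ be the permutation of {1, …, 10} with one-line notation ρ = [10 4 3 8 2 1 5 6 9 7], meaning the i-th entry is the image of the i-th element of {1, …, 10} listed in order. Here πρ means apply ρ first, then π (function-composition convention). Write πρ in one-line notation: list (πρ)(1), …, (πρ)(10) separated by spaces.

(πρ)(x) = π(ρ(x)). Computing each image: π(ρ(1)) = π(10) = 5, π(ρ(2)) = π(4) = 1, π(ρ(3)) = π(3) = 2, π(ρ(4)) = π(8) = 10, π(ρ(5)) = π(2) = 9, π(ρ(6)) = π(1) = 3, π(ρ(7)) = π(5) = 7, π(ρ(8)) = π(6) = 8, π(ρ(9)) = π(9) = 4, π(ρ(10)) = π(7) = 6.
Hence πρ = [5 1 2 10 9 3 7 8 4 6].

5 1 2 10 9 3 7 8 4 6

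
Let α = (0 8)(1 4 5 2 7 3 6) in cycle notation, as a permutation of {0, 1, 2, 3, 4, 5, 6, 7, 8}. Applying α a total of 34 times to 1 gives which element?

1 lies in the 7-cycle (1 4 5 2 7 3 6).
Powers repeat with period 7 on this cycle, and 34 mod 7 = 6, so α^34(1) = α^6(1).
Stepping 6 places around the cycle: 1 → 4 → 5 → 2 → 7 → 3 → 6.

6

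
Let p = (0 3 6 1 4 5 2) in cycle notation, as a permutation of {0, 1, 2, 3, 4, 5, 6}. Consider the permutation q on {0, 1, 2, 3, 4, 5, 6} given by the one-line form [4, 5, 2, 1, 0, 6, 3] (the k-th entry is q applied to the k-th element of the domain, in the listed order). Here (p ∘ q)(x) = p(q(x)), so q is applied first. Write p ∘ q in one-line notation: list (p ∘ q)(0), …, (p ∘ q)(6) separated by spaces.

5 2 0 4 3 1 6

Chase each element through q then p: 0 → 4 → 5; 1 → 5 → 2; 2 → 2 → 0; 3 → 1 → 4; 4 → 0 → 3; 5 → 6 → 1; 6 → 3 → 6.
So p ∘ q in one-line form is 5 2 0 4 3 1 6.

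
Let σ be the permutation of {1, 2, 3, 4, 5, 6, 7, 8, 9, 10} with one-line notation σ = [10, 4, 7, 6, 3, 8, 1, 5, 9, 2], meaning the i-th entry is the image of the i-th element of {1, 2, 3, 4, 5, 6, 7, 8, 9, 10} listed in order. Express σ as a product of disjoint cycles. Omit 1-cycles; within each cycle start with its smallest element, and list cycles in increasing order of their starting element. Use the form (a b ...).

(1 10 2 4 6 8 5 3 7)

From 1: 1 → 10 → 2 → 4 → 6 → 8 → 5 → 3 → 7 → 1, closing the cycle (1 10 2 4 6 8 5 3 7).
Continuing from each remaining unvisited element yields (1 10 2 4 6 8 5 3 7).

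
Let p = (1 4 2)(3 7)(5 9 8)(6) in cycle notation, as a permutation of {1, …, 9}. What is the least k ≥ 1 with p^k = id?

6

The cycle type of p is (3, 3, 2, 1).
The order is lcm(3, 3, 2) = 6.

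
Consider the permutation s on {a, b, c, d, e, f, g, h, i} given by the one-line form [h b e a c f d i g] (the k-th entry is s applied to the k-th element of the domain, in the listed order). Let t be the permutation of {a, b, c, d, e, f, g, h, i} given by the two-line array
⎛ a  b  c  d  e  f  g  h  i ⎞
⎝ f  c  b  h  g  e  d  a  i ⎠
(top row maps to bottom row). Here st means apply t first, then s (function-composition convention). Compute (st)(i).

t(i) = i, then s(i) = g; composing gives (st)(i) = g.

g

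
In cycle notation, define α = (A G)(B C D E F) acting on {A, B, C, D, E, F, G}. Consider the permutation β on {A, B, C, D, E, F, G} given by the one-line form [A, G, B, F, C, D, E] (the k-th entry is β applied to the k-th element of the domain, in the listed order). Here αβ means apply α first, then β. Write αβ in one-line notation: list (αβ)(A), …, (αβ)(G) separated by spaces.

E B F C D G A

(αβ)(x) = β(α(x)). Computing each image: β(α(A)) = β(G) = E, β(α(B)) = β(C) = B, β(α(C)) = β(D) = F, β(α(D)) = β(E) = C, β(α(E)) = β(F) = D, β(α(F)) = β(B) = G, β(α(G)) = β(A) = A.
Hence αβ = [E B F C D G A].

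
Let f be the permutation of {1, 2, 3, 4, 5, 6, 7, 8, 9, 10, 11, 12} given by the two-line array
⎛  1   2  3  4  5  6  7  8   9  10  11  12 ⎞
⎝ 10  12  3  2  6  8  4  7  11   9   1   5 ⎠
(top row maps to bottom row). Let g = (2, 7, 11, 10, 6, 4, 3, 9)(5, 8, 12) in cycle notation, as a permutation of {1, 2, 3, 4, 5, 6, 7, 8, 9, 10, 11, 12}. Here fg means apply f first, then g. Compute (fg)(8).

f(8) = 7, then g(7) = 11; composing gives (fg)(8) = 11.

11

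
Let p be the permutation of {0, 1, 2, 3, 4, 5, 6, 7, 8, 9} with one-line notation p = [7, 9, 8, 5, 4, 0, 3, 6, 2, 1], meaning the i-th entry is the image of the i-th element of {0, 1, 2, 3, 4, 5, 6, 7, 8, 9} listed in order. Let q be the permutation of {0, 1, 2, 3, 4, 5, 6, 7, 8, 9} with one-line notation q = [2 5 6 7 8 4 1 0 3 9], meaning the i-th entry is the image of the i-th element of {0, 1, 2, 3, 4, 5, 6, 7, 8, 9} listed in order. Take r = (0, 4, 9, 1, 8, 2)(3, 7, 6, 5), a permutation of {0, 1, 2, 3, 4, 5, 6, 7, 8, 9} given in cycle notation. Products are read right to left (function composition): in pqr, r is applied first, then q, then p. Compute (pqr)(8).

3

Apply the permutations in order: r(8) = 2, then q(2) = 6, then p(6) = 3. So (pqr)(8) = 3.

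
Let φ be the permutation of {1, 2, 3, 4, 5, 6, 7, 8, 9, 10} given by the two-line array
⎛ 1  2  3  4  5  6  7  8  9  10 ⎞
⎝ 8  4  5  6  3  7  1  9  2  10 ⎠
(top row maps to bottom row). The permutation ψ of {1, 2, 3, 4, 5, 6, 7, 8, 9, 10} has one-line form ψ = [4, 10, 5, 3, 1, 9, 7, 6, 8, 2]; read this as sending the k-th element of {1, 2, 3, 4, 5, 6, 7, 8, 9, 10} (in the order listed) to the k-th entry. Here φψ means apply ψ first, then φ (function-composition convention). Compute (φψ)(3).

3

ψ(3) = 5, then φ(5) = 3; composing gives (φψ)(3) = 3.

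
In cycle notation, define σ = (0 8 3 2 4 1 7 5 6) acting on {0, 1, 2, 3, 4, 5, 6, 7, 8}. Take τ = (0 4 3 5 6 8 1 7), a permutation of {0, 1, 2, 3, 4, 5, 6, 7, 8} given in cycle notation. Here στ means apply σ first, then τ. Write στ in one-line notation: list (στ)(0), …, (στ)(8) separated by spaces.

1 0 3 2 7 8 4 6 5

(στ)(x) = τ(σ(x)). Computing each image: τ(σ(0)) = τ(8) = 1, τ(σ(1)) = τ(7) = 0, τ(σ(2)) = τ(4) = 3, τ(σ(3)) = τ(2) = 2, τ(σ(4)) = τ(1) = 7, τ(σ(5)) = τ(6) = 8, τ(σ(6)) = τ(0) = 4, τ(σ(7)) = τ(5) = 6, τ(σ(8)) = τ(3) = 5.
Hence στ = [1 0 3 2 7 8 4 6 5].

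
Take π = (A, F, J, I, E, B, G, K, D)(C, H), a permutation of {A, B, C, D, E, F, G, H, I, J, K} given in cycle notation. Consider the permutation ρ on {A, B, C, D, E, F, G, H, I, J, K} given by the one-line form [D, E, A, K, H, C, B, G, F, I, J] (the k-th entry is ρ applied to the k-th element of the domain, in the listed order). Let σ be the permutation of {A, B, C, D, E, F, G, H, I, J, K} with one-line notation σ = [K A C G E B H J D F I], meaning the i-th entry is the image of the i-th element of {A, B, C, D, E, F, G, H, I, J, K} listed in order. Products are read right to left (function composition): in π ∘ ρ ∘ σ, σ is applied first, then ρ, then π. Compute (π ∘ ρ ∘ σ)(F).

(π ∘ ρ ∘ σ)(F) = π(ρ(σ(F))). σ(F) = B, then ρ(B) = E, then π(E) = B, so the result is B.

B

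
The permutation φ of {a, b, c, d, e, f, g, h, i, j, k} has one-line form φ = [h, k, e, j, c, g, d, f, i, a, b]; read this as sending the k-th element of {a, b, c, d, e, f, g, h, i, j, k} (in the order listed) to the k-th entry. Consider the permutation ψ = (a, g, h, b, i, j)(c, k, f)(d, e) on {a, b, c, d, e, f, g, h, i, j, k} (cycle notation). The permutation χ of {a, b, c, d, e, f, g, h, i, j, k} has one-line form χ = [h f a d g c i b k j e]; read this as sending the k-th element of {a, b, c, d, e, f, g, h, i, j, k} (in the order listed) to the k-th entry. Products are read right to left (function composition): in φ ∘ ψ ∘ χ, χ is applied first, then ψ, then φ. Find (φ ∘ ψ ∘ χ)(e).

f

(φ ∘ ψ ∘ χ)(e) = φ(ψ(χ(e))). χ(e) = g, then ψ(g) = h, then φ(h) = f, so the result is f.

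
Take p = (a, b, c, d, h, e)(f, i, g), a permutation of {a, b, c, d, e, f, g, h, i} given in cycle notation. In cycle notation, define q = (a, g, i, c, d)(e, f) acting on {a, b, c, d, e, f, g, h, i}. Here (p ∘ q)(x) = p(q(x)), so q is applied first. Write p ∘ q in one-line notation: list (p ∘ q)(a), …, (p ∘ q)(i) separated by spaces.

f c h b i a g e d

(p ∘ q)(x) = p(q(x)). Computing each image: p(q(a)) = p(g) = f, p(q(b)) = p(b) = c, p(q(c)) = p(d) = h, p(q(d)) = p(a) = b, p(q(e)) = p(f) = i, p(q(f)) = p(e) = a, p(q(g)) = p(i) = g, p(q(h)) = p(h) = e, p(q(i)) = p(c) = d.
Hence p ∘ q = [f c h b i a g e d].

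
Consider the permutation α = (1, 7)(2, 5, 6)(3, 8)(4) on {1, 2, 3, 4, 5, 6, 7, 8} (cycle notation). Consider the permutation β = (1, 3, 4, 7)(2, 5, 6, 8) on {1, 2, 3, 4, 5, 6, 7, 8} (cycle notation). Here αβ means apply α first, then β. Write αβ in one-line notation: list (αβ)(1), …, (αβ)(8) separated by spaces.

(αβ)(x) = β(α(x)). Computing each image: β(α(1)) = β(7) = 1, β(α(2)) = β(5) = 6, β(α(3)) = β(8) = 2, β(α(4)) = β(4) = 7, β(α(5)) = β(6) = 8, β(α(6)) = β(2) = 5, β(α(7)) = β(1) = 3, β(α(8)) = β(3) = 4.
Hence αβ = [1 6 2 7 8 5 3 4].

1 6 2 7 8 5 3 4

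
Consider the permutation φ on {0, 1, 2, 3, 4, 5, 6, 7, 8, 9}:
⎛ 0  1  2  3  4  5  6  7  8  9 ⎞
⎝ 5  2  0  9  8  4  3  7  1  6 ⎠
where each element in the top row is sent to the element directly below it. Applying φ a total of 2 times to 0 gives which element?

Tracing 0 → 5 → … returns to 0 after 6 steps, so 0 lies in a 6-cycle (0 5 4 8 1 2).
Stepping 2 places around the cycle: 0 → 5 → 4.

4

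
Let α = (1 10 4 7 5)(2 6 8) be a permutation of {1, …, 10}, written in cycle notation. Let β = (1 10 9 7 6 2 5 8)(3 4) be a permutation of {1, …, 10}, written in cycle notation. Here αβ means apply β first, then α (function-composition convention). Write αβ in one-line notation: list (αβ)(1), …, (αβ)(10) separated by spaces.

Chase each element through β then α: 1 → 10 → 4; 2 → 5 → 1; 3 → 4 → 7; 4 → 3 → 3; 5 → 8 → 2; 6 → 2 → 6; 7 → 6 → 8; 8 → 1 → 10; 9 → 7 → 5; 10 → 9 → 9.
So αβ in one-line form is 4 1 7 3 2 6 8 10 5 9.

4 1 7 3 2 6 8 10 5 9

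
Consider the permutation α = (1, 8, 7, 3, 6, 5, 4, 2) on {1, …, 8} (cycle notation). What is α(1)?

1 appears in (1, 8, 7, 3, 6, 5, 4, 2); the next entry (wrapping around) is 8.

8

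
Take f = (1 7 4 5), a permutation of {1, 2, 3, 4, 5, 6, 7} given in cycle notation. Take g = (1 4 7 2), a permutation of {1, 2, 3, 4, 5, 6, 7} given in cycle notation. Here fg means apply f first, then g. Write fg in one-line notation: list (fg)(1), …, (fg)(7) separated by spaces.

2 1 3 5 4 6 7

For each element, apply f then g: 1 → 7 → 2; 2 → 2 → 1; 3 → 3 → 3; 4 → 5 → 5; 5 → 1 → 4; 6 → 6 → 6; 7 → 4 → 7.
Collecting the images, fg = [2 1 3 5 4 6 7].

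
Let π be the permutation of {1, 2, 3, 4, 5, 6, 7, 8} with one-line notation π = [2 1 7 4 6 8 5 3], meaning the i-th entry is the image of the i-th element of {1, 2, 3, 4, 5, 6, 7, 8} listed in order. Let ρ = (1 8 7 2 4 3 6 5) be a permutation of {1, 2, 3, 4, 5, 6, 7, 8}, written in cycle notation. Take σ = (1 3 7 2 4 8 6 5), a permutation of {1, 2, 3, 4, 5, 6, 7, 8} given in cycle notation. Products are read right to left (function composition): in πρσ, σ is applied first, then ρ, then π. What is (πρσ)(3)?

1

Chase 3: σ(3) = 7; ρ(7) = 2; π(2) = 1. Hence (πρσ)(3) = 1.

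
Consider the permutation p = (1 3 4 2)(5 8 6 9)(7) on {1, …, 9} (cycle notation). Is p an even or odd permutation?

The cycle lengths are 4, 4, 1.
A cycle of length ℓ contributes ℓ−1 transpositions, so p is a product of 3 + 3 = 6 transpositions — even.

even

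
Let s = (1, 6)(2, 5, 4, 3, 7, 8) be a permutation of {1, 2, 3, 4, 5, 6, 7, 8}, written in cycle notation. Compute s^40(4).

4 lies in the 6-cycle (2, 5, 4, 3, 7, 8).
Since the cycle has length 6, s^40 acts on it the same as s^4 (40 mod 6 = 4).
Advancing 4 steps from 4: 4 → 3 → 7 → 8 → 2.

2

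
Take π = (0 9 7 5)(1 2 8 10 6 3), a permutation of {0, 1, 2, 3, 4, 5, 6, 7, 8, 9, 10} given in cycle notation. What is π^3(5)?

5 lies in the 4-cycle (0 9 7 5).
Stepping 3 places around the cycle: 5 → 0 → 9 → 7.

7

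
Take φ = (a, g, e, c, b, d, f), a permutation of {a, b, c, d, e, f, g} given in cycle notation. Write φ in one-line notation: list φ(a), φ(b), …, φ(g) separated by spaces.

Each element maps to the next entry in its cycle (wrapping to the front): a↦g, b↦d, c↦b, d↦f, e↦c, f↦a, g↦e.
Listing these in domain order gives g d b f c a e.

g d b f c a e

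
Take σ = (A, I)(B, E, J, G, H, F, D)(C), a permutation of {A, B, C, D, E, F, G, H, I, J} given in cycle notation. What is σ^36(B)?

E

B lies in the 7-cycle (B, E, J, G, H, F, D).
Since the cycle has length 7, σ^36 acts on it the same as σ^1 (36 mod 7 = 1).
Stepping 1 place around the cycle: B → E.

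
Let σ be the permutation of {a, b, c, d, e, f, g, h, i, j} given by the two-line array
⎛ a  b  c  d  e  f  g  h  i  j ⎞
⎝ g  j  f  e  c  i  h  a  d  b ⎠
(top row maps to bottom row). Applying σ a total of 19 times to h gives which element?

Tracing h → a → … returns to h after 3 steps, so h lies in a 3-cycle (a g h).
On a 3-cycle, σ^3 is the identity, so σ^19 = σ^1 there (19 ≡ 1 mod 3).
Stepping 1 place around the cycle: h → a.

a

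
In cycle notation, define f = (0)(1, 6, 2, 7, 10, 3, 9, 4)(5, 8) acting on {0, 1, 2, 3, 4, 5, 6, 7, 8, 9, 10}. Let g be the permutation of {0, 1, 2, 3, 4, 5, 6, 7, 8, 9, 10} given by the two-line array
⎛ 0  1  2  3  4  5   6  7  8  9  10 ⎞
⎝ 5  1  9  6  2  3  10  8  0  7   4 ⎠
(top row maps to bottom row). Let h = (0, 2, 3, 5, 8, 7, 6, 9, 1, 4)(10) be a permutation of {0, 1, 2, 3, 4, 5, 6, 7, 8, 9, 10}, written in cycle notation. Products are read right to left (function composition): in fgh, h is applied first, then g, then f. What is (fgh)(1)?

Apply the permutations in order: h(1) = 4, then g(4) = 2, then f(2) = 7. So (fgh)(1) = 7.

7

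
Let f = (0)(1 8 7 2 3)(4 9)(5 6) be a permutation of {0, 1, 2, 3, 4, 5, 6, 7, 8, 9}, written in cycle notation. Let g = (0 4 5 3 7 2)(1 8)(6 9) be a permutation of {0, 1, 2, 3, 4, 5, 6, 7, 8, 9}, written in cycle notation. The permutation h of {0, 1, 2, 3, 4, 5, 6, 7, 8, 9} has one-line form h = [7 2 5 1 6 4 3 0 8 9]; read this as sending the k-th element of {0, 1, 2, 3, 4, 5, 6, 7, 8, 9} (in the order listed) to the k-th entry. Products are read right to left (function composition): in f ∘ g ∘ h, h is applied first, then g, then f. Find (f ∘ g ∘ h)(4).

Apply the permutations in order: h(4) = 6, then g(6) = 9, then f(9) = 4. So (f ∘ g ∘ h)(4) = 4.

4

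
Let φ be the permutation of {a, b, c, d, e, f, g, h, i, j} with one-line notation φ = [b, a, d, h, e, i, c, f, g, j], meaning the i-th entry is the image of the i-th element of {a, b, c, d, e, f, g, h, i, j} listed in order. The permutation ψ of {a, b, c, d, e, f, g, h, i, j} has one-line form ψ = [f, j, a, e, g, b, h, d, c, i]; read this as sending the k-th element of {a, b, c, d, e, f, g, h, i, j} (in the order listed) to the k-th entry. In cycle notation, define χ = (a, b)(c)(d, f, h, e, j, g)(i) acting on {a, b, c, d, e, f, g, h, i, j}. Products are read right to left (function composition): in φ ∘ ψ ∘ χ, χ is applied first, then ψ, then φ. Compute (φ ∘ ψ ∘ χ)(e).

Chase e: χ(e) = j; ψ(j) = i; φ(i) = g. Hence (φ ∘ ψ ∘ χ)(e) = g.

g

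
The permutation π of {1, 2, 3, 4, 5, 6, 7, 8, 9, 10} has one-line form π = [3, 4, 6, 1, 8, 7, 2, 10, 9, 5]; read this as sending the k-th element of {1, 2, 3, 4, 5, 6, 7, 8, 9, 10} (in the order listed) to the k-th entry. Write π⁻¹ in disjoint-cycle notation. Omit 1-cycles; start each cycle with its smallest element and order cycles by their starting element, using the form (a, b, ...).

The cycle decomposition of π is (1, 3, 6, 7, 2, 4)(5, 8, 10).
Reversing each cycle (and rotating so the smallest element leads) gives π⁻¹ = (1, 4, 2, 7, 6, 3)(5, 10, 8).

(1, 4, 2, 7, 6, 3)(5, 10, 8)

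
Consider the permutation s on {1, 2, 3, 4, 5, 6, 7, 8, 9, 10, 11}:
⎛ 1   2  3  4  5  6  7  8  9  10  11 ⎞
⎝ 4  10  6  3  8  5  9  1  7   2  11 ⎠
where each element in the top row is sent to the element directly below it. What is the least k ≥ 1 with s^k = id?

6

Writing s as disjoint cycles, the cycle lengths are 6, 2, 2, 1.
The order is lcm(6, 2, 2) = 6.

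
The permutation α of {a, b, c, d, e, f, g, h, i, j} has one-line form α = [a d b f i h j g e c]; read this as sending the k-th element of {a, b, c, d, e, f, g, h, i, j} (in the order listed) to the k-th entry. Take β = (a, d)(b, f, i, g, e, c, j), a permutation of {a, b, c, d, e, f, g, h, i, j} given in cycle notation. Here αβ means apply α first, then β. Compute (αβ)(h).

e

First apply α: α(h) = g, then β(g) = e. Thus (αβ)(h) = e.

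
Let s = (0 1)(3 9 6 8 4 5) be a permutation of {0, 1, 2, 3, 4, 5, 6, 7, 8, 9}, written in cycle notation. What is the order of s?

6

The disjoint cycles have lengths 6, 2, 1, 1.
The order of s is the least common multiple of its cycle lengths: lcm(6, 2) = 6.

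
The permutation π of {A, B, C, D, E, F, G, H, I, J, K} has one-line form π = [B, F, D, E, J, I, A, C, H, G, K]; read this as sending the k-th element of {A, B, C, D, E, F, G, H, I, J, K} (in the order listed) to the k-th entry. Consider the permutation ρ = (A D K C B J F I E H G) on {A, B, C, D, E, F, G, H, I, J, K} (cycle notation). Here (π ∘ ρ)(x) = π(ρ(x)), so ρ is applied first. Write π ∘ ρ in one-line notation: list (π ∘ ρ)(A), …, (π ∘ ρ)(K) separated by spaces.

(π ∘ ρ)(x) = π(ρ(x)). Computing each image: π(ρ(A)) = π(D) = E, π(ρ(B)) = π(J) = G, π(ρ(C)) = π(B) = F, π(ρ(D)) = π(K) = K, π(ρ(E)) = π(H) = C, π(ρ(F)) = π(I) = H, π(ρ(G)) = π(A) = B, π(ρ(H)) = π(G) = A, π(ρ(I)) = π(E) = J, π(ρ(J)) = π(F) = I, π(ρ(K)) = π(C) = D.
Hence π ∘ ρ = [E G F K C H B A J I D].

E G F K C H B A J I D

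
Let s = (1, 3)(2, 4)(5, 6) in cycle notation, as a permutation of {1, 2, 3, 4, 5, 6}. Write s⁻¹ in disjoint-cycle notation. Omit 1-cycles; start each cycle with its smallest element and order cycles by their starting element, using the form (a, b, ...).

(1, 3)(2, 4)(5, 6)

Inverting a permutation written in cycle notation just reverses the order within every cycle.
After reversing and putting each cycle's least element first, s⁻¹ = (1, 3)(2, 4)(5, 6).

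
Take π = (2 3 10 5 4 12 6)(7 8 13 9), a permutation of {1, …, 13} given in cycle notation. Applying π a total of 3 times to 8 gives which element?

8 lies in the 4-cycle (7 8 13 9).
Stepping 3 places around the cycle: 8 → 13 → 9 → 7.

7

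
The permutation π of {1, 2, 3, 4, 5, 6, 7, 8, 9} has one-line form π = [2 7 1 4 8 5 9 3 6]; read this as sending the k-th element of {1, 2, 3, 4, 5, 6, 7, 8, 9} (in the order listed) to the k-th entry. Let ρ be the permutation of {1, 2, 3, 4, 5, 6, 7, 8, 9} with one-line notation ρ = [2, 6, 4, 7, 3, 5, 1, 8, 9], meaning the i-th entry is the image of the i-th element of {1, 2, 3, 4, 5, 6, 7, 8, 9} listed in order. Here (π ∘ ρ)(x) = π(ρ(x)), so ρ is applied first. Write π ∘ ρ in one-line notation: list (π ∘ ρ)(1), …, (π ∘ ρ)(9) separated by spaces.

For each element, apply ρ then π: 1 → 2 → 7; 2 → 6 → 5; 3 → 4 → 4; 4 → 7 → 9; 5 → 3 → 1; 6 → 5 → 8; 7 → 1 → 2; 8 → 8 → 3; 9 → 9 → 6.
Collecting the images, π ∘ ρ = [7 5 4 9 1 8 2 3 6].

7 5 4 9 1 8 2 3 6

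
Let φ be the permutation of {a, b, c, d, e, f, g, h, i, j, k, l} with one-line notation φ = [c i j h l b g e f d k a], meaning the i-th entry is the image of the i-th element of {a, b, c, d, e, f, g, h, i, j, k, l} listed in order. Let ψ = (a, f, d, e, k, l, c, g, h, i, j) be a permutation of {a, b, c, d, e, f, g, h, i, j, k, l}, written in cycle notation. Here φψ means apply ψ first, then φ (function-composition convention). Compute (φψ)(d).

ψ(d) = e, then φ(e) = l; composing gives (φψ)(d) = l.

l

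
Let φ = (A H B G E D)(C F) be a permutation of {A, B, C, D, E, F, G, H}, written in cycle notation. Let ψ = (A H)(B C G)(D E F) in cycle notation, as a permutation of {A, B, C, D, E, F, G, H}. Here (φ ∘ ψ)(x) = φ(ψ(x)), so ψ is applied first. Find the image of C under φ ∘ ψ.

ψ(C) = G, then φ(G) = E; composing gives (φ ∘ ψ)(C) = E.

E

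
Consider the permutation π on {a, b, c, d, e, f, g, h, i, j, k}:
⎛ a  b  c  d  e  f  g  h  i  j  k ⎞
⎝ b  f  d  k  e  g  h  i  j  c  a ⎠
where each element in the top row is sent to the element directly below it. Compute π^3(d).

Tracing d → k → … returns to d after 10 steps, so d lies in a 10-cycle (a, b, f, g, h, i, j, c, d, k).
Stepping 3 places around the cycle: d → k → a → b.

b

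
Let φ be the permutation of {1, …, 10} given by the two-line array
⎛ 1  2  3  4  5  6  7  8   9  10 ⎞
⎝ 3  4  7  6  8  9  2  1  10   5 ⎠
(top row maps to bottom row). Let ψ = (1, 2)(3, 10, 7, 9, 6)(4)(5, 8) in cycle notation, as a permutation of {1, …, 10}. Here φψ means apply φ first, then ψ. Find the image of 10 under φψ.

8

φ(10) = 5, then ψ(5) = 8; composing gives (φψ)(10) = 8.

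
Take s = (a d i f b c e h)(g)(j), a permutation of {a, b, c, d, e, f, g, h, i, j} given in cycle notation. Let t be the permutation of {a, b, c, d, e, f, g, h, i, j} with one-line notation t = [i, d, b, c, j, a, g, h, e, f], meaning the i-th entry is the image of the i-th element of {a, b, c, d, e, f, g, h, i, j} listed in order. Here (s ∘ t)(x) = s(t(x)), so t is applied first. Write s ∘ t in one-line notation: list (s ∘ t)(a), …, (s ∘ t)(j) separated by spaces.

(s ∘ t)(x) = s(t(x)). Computing each image: s(t(a)) = s(i) = f, s(t(b)) = s(d) = i, s(t(c)) = s(b) = c, s(t(d)) = s(c) = e, s(t(e)) = s(j) = j, s(t(f)) = s(a) = d, s(t(g)) = s(g) = g, s(t(h)) = s(h) = a, s(t(i)) = s(e) = h, s(t(j)) = s(f) = b.
Hence s ∘ t = [f i c e j d g a h b].

f i c e j d g a h b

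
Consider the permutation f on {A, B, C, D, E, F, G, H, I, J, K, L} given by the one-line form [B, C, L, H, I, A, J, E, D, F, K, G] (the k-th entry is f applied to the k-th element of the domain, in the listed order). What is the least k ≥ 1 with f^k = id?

Writing f as disjoint cycles, the cycle lengths are 7, 4, 1.
The order is lcm(7, 4) = 28.

28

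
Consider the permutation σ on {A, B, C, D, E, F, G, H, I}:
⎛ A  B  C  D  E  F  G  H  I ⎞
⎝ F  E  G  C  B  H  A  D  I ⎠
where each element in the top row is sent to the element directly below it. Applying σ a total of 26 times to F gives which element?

D

Tracing F → H → … returns to F after 6 steps, so F lies in a 6-cycle (A, F, H, D, C, G).
Since the cycle has length 6, σ^26 acts on it the same as σ^2 (26 mod 6 = 2).
Stepping 2 places around the cycle: F → H → D.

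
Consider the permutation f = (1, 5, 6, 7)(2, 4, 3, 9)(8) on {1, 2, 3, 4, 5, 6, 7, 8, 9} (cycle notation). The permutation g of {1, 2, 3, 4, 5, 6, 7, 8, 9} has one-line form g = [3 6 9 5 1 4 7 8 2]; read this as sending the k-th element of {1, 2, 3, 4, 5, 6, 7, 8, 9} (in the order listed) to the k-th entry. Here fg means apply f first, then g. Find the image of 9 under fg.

6

First apply f: f(9) = 2, then g(2) = 6. Thus (fg)(9) = 6.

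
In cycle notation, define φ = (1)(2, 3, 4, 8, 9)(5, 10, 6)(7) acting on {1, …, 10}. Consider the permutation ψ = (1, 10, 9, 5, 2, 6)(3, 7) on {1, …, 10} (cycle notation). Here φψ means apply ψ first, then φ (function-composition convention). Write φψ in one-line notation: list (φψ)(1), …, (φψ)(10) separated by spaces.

6 5 7 8 3 1 4 9 10 2

For each element, apply ψ then φ: 1 → 10 → 6; 2 → 6 → 5; 3 → 7 → 7; 4 → 4 → 8; 5 → 2 → 3; 6 → 1 → 1; 7 → 3 → 4; 8 → 8 → 9; 9 → 5 → 10; 10 → 9 → 2.
So φψ in one-line form is 6 5 7 8 3 1 4 9 10 2.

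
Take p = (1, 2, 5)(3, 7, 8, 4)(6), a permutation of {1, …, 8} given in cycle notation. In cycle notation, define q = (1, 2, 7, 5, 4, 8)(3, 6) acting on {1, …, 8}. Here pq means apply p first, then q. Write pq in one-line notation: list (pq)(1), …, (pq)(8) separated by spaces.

For each element, apply p then q: 1 → 2 → 7; 2 → 5 → 4; 3 → 7 → 5; 4 → 3 → 6; 5 → 1 → 2; 6 → 6 → 3; 7 → 8 → 1; 8 → 4 → 8.
So pq in one-line form is 7 4 5 6 2 3 1 8.

7 4 5 6 2 3 1 8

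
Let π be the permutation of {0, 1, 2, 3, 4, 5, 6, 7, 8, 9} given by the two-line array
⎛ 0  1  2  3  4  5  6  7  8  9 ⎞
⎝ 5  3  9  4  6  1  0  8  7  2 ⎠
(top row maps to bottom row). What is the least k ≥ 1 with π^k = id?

Decomposing into disjoint cycles gives cycle lengths 6, 2, 2.
Since disjoint cycles commute, ord(π) = lcm(6, 2, 2) = 6.

6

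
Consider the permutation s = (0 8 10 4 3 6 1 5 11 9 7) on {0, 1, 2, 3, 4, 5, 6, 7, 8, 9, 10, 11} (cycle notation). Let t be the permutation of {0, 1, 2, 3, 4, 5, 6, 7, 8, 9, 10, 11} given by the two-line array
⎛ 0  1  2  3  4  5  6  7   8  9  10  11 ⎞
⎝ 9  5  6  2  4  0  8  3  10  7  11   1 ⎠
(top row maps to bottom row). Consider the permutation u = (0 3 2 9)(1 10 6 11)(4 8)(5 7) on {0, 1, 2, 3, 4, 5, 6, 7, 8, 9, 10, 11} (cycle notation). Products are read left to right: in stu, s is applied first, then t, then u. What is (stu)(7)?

0

Chase 7: s(7) = 0; t(0) = 9; u(9) = 0. Hence (stu)(7) = 0.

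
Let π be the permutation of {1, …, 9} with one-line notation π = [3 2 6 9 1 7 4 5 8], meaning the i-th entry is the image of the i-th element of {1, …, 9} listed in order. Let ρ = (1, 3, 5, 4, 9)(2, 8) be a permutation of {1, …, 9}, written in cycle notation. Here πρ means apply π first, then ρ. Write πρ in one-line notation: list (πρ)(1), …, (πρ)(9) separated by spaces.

Chase each element through π then ρ: 1 → 3 → 5; 2 → 2 → 8; 3 → 6 → 6; 4 → 9 → 1; 5 → 1 → 3; 6 → 7 → 7; 7 → 4 → 9; 8 → 5 → 4; 9 → 8 → 2.
Collecting the images, πρ = [5 8 6 1 3 7 9 4 2].

5 8 6 1 3 7 9 4 2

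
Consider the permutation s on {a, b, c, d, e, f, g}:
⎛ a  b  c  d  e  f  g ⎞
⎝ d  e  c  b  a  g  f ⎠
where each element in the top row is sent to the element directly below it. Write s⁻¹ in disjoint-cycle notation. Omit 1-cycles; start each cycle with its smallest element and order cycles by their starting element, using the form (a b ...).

(a e b d)(f g)

First write s in disjoint cycles: (a d b e)(f g).
Reversing each cycle (and rotating so the smallest element leads) gives s⁻¹ = (a e b d)(f g).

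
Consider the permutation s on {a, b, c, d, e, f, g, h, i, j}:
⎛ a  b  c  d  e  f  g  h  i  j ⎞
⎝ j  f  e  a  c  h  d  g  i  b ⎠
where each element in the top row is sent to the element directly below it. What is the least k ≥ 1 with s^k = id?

Decomposing into disjoint cycles gives cycle lengths 7, 2, 1.
Since disjoint cycles commute, ord(s) = lcm(7, 2) = 14.

14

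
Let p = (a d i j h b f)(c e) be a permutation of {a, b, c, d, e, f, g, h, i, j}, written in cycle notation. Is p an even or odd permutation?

The cycle lengths are 7, 2, 1.
A cycle of length ℓ contributes ℓ−1 transpositions, so p is a product of 6 + 1 = 7 transpositions — odd.

odd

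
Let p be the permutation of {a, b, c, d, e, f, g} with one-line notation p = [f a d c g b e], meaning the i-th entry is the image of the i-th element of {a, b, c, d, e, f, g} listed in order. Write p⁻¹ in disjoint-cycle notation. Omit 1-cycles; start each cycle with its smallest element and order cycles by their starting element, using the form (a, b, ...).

(a, b, f)(c, d)(e, g)

First write p in disjoint cycles: (a, f, b)(c, d)(e, g).
Reversing each cycle (and rotating so the smallest element leads) gives p⁻¹ = (a, b, f)(c, d)(e, g).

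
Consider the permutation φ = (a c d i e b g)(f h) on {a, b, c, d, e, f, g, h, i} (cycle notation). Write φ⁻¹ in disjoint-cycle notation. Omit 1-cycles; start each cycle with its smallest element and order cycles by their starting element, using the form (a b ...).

The inverse reverses each cycle.
After reversing and putting each cycle's least element first, φ⁻¹ = (a g b e i d c)(f h).

(a g b e i d c)(f h)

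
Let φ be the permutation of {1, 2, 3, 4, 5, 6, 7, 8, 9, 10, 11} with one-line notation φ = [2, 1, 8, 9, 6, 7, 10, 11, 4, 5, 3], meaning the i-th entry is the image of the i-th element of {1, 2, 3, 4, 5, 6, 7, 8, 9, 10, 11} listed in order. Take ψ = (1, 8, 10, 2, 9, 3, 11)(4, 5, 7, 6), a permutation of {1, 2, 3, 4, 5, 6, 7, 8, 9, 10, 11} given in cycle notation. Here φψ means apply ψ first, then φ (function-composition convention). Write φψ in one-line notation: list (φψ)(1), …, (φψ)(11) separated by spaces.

11 4 3 6 10 9 7 5 8 1 2

(φψ)(x) = φ(ψ(x)). Computing each image: φ(ψ(1)) = φ(8) = 11, φ(ψ(2)) = φ(9) = 4, φ(ψ(3)) = φ(11) = 3, φ(ψ(4)) = φ(5) = 6, φ(ψ(5)) = φ(7) = 10, φ(ψ(6)) = φ(4) = 9, φ(ψ(7)) = φ(6) = 7, φ(ψ(8)) = φ(10) = 5, φ(ψ(9)) = φ(3) = 8, φ(ψ(10)) = φ(2) = 1, φ(ψ(11)) = φ(1) = 2.
Hence φψ = [11 4 3 6 10 9 7 5 8 1 2].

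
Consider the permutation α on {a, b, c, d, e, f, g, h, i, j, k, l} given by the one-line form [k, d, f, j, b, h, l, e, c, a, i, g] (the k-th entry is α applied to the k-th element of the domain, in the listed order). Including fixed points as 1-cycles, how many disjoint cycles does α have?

2

The cycle decomposition is (a, k, i, c, f, h, e, b, d, j)(g, l), which has 2 cycles (counting 1-cycles).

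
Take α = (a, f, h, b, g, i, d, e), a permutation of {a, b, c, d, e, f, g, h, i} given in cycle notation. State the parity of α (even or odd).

odd

The cycle lengths are 8, 1.
A cycle is odd iff its length is even; α has 1 even-length cycle, so sgn(α) = (−1)^1 and α is odd.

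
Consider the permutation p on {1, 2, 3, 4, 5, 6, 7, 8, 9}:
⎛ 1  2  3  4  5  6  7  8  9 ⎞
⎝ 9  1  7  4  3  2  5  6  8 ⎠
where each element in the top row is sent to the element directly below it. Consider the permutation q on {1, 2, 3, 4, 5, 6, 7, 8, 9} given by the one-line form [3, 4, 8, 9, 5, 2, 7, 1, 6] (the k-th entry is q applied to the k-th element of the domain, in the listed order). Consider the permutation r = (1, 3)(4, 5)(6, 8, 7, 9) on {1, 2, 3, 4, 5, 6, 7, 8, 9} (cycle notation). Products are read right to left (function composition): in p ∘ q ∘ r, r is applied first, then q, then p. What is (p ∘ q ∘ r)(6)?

Chase 6: r(6) = 8; q(8) = 1; p(1) = 9. Hence (p ∘ q ∘ r)(6) = 9.

9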